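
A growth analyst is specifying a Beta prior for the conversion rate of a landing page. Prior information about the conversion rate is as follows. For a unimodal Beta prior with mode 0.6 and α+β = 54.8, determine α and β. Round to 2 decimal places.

For α,β>1 the mode is (α−1)/(α+β−2), so α = mode·(κ−2)+1 = 0.6×52.8+1 = 32.68.
And β = (1−mode)·(κ−2)+1 = 0.4×52.8+1 = 22.12.

α = 32.68, β = 22.12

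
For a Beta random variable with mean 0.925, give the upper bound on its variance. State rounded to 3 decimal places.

Var = μ(1−μ)/(α+β+1), which approaches μ(1−μ) as α+β → 0.
So the supremum is μ(1−μ) = 0.925×0.075 = 0.069.

0.069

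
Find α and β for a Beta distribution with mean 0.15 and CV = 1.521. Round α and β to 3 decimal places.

α = 0.217, β = 1.232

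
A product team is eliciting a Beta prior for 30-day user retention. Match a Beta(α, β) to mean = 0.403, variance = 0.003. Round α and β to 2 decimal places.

α = 31.92, β = 47.28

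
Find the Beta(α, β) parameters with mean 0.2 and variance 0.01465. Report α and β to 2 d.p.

Write ν = α+β; then α = μν and Var = μ(1−μ)/(ν+1).
ν = μ(1−μ)/Var − 1 = 0.16/0.01465 − 1 = 9.9215.
α = 0.2·9.9215 = 1.98, β = 0.8·9.9215 = 7.94.

α = 1.98, β = 7.94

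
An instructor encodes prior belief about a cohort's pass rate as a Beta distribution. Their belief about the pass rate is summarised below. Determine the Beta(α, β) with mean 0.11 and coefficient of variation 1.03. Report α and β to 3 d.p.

Var = (CV·μ)² = (1.03×0.11)² = 0.012837.
α+β = μ(1−μ)/Var − 1 = 0.0979/0.012837 − 1 = 6.6265.
Thus α = 0.11·6.6265 = 0.729 and β = 0.89·6.6265 = 5.898.

α = 0.729, β = 5.898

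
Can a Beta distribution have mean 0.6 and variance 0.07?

Yes

For any Beta, Var(X) < E[X]·(1−E[X]).
Here μ(1−μ) = 0.6×0.4 = 0.24, and 0.07 < 0.24.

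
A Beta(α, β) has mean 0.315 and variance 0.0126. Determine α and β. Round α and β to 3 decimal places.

Write ν = α+β; then α = μν and Var = μ(1−μ)/(ν+1).
ν = μ(1−μ)/Var − 1 = 0.215775/0.0126 − 1 = 16.1250.
α = 0.315·16.1250 = 5.079, β = 0.685·16.1250 = 11.046.

α = 5.079, β = 11.046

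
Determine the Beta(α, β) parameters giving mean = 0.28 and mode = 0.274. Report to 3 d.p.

Let s = α+β. Mean gives α = μs = 0.28s; mode gives (α−1)/(s−2) = 0.274.
Substituting: 0.28s − 1 = 0.274(s−2) = 0.274s − 0.548, so 0.006s = 0.452 and s = 75.3333.
Then α = 0.28×75.3333 = 21.093 and β = s−α = 54.240.

α = 21.093, β = 54.240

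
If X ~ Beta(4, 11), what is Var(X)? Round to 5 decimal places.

μ = 4/15 = 0.266667; Var = μ(1−μ)/(α+β+1) = 0.1955556/16 = 0.01222.

0.01222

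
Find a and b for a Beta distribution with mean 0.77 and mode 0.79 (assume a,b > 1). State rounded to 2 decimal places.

With s = a+b: μ = a/s and mode = (a−1)/(s−2). Eliminating a = μs,
μs − 1 = m(s−2) ⇒ s(μ−m) = 1−2m ⇒ s = -0.58/-0.02 = 29.0000.
So a = μs = 22.33, b = (1−μ)s = 6.67.

a = 22.33, b = 6.67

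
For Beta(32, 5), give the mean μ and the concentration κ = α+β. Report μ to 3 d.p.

μ = 0.865, κ = 37

κ = α+β = 32+5 = 37; μ = α/κ = 32/37 = 0.865.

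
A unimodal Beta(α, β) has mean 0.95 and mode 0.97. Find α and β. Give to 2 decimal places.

Let s = α+β. Mean gives α = μs = 0.95s; mode gives (α−1)/(s−2) = 0.97.
Substituting: 0.95s − 1 = 0.97(s−2) = 0.97s − 1.94, so -0.02s = -0.94 and s = 47.0000.
Then α = 0.95×47.0000 = 44.65 and β = s−α = 2.35.

α = 44.65, β = 2.35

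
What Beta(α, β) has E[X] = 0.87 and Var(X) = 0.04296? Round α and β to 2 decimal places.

α = 1.42, β = 0.21

By moment matching, α+β = μ(1−μ)/σ² − 1 = (0.87·0.13)/0.04296 − 1 = 2.6327 − 1 = 1.6327.
Since α/(α+β) = μ, α = 0.87·1.6327 = 1.42 and β = 0.13·1.6327 = 0.21.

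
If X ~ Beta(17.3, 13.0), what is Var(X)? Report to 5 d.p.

0.00783

α+β = 30.3 and αβ = 224.90, so Var = αβ/[(α+β)²(α+β+1)] = 224.90/28736.217 = 0.00783.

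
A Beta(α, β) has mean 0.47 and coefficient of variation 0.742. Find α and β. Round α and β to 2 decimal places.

α = 0.49, β = 0.56

σ = CV·μ = 0.742×0.47 = 0.34874, so σ² = 0.121620.
s+1 = μ(1−μ)/σ² = 0.2491/0.121620 = 2.0482, so s = α+β = 1.0482.
α = μs = 0.49, β = (1−μ)s = 0.56.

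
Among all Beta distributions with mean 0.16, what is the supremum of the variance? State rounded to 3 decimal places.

For fixed mean μ the Beta variance is μ(1−μ)/(α+β+1), increasing as α+β decreases.
Its least upper bound (not attained) is μ(1−μ) = 0.16·0.84 = 0.134.

0.134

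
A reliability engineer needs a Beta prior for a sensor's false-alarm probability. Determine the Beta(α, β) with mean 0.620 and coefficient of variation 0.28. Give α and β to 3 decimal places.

Var = (CV·μ)² = (0.28×0.620)² = 0.030137.
α+β = μ(1−μ)/Var − 1 = 0.235600/0.030137 − 1 = 6.8176.
Thus α = 0.620·6.8176 = 4.227 and β = 0.380·6.8176 = 2.591.

α = 4.227, β = 2.591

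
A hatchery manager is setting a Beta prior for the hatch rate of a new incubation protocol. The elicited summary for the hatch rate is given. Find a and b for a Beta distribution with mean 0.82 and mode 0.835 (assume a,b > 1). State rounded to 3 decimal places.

With s = a+b: μ = a/s and mode = (a−1)/(s−2). Eliminating a = μs,
μs − 1 = m(s−2) ⇒ s(μ−m) = 1−2m ⇒ s = -0.670/-0.015 = 44.6667.
So a = μs = 36.627, b = (1−μ)s = 8.040.

a = 36.627, b = 8.040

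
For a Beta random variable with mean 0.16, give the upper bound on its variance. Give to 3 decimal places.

Var = μ(1−μ)/(α+β+1), which approaches μ(1−μ) as α+β → 0.
So the supremum is μ(1−μ) = 0.16×0.84 = 0.134.

0.134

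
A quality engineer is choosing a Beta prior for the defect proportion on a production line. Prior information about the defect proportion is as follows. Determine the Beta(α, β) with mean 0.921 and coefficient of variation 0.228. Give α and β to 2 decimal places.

α = 0.60, β = 0.05

σ = CV·μ = 0.228×0.921 = 0.20999, so σ² = 0.044095.
s+1 = μ(1−μ)/σ² = 0.072759/0.044095 = 1.6501, so s = α+β = 0.6501.
α = μs = 0.60, β = (1−μ)s = 0.05.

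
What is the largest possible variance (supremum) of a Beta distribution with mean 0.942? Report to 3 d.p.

For fixed mean μ the Beta variance is μ(1−μ)/(α+β+1), increasing as α+β decreases.
Its least upper bound (not attained) is μ(1−μ) = 0.942·0.058 = 0.055.

0.055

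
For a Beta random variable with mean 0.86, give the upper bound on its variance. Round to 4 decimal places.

0.1204

For fixed mean μ the Beta variance is μ(1−μ)/(α+β+1), increasing as α+β decreases.
Its least upper bound (not attained) is μ(1−μ) = 0.86·0.14 = 0.1204.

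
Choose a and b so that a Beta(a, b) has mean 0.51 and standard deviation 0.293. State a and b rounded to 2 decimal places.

a = 0.97, b = 0.94

First σ² = 0.085849. Setting a = μn, b = (1−μ)n with n = a+b,
μ(1−μ)/(n+1) = 0.085849 ⇒ n+1 = 0.2499/0.085849 = 2.9109 ⇒ n = 1.9109.
Hence a = 0.51×1.9109 = 0.97, b = 0.49×1.9109 = 0.94.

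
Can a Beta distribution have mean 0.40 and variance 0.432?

No

A Beta with mean μ has variance μ(1−μ)/(α+β+1) < μ(1−μ).
Here μ(1−μ) = 0.40×0.60 = 0.2400, and 0.432 ≥ 0.2400.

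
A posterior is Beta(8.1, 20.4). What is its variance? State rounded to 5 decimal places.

0.00690

μ = 8.1/28.5 = 0.284211; Var = μ(1−μ)/(α+β+1) = 0.2034349/29.5 = 0.00690.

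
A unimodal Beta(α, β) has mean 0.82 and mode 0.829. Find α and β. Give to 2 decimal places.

α = 59.95, β = 13.16

Let s = α+β. Mean gives α = μs = 0.82s; mode gives (α−1)/(s−2) = 0.829.
Substituting: 0.82s − 1 = 0.829(s−2) = 0.829s − 1.658, so -0.009s = -0.658 and s = 73.1111.
Then α = 0.82×73.1111 = 59.95 and β = s−α = 13.16.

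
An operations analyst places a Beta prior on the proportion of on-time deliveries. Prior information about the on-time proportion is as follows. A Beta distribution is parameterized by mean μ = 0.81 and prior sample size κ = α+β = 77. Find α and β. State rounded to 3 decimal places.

α = 62.370, β = 14.630

Split κ in proportion μ : (1−μ): α = 0.81·77 = 62.370, β = 77 − 62.370 = 14.630.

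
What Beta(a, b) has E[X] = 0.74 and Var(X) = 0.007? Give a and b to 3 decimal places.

a = 19.599, b = 6.886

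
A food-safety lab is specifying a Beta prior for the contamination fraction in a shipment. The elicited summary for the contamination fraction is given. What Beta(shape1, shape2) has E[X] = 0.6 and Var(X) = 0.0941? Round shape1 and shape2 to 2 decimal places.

By moment matching, shape1+shape2 = μ(1−μ)/σ² − 1 = (0.6·0.4)/0.0941 − 1 = 2.5505 − 1 = 1.5505.
Since shape1/(shape1+shape2) = μ, shape1 = 0.6·1.5505 = 0.93 and shape2 = 0.4·1.5505 = 0.62.

shape1 = 0.93, shape2 = 0.62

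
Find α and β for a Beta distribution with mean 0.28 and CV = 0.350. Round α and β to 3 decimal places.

α = 5.598, β = 14.394

σ = CV·μ = 0.350×0.28 = 0.09800, so σ² = 0.009604.
s+1 = μ(1−μ)/σ² = 0.2016/0.009604 = 20.9913, so s = α+β = 19.9913.
α = μs = 5.598, β = (1−μ)s = 14.394.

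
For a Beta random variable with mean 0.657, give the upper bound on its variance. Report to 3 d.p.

0.225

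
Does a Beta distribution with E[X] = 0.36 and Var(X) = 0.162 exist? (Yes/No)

A Beta with mean μ has variance μ(1−μ)/(α+β+1) < μ(1−μ).
Here μ(1−μ) = 0.36×0.64 = 0.2304, and 0.162 < 0.2304.

Yes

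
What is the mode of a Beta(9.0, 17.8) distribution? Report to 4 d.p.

0.3226

With α,β > 1, mode = (α−1)/(α+β−2) = 8.0/24.8 = 0.3226.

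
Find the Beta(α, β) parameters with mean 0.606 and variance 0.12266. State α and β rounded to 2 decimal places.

By moment matching, α+β = μ(1−μ)/σ² − 1 = (0.606·0.394)/0.12266 − 1 = 1.9466 − 1 = 0.9466.
Since α/(α+β) = μ, α = 0.606·0.9466 = 0.57 and β = 0.394·0.9466 = 0.37.

α = 0.57, β = 0.37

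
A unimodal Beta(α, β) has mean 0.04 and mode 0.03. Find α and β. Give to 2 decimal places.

Let s = α+β. Mean gives α = μs = 0.04s; mode gives (α−1)/(s−2) = 0.03.
Substituting: 0.04s − 1 = 0.03(s−2) = 0.03s − 0.06, so 0.01s = 0.94 and s = 94.0000.
Then α = 0.04×94.0000 = 3.76 and β = s−α = 90.24.

α = 3.76, β = 90.24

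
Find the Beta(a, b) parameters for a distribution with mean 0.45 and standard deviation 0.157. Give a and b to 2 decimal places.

Variance = 0.157² = 0.024649. The moment-matching identity a+b = μ(1−μ)/Var − 1 gives
a+b = 0.2475/0.024649 − 1 = 9.0410, so a = μ·9.0410 = 4.07 and b = (1−μ)·9.0410 = 4.97.

a = 4.07, b = 4.97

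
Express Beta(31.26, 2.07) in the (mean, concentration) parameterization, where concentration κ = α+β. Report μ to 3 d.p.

κ = α+β = 31.26+2.07 = 33.33; μ = α/κ = 31.26/33.33 = 0.938.

μ = 0.938, κ = 33.33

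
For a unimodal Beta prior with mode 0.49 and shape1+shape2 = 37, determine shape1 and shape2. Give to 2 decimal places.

For shape1,shape2>1 the mode is (shape1−1)/(shape1+shape2−2), so shape1 = mode·(κ−2)+1 = 0.49×35+1 = 18.15.
And shape2 = (1−mode)·(κ−2)+1 = 0.51×35+1 = 18.85.

shape1 = 18.15, shape2 = 18.85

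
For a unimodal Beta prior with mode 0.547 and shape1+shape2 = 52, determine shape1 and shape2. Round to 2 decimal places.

For shape1,shape2>1 the mode is (shape1−1)/(shape1+shape2−2), so shape1 = mode·(κ−2)+1 = 0.547×50+1 = 28.35.
And shape2 = (1−mode)·(κ−2)+1 = 0.453×50+1 = 23.65.

shape1 = 28.35, shape2 = 23.65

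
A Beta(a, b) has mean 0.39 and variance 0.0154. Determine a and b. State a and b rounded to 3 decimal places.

By moment matching, a+b = μ(1−μ)/σ² − 1 = (0.39·0.61)/0.0154 − 1 = 15.4481 − 1 = 14.4481.
Since a/(a+b) = μ, a = 0.39·14.4481 = 5.635 and b = 0.61·14.4481 = 8.813.

a = 5.635, b = 8.813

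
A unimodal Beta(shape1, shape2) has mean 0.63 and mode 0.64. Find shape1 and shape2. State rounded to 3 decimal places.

shape1 = 17.640, shape2 = 10.360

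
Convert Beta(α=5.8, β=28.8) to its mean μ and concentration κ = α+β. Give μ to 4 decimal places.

μ = 0.1676, κ = 34.6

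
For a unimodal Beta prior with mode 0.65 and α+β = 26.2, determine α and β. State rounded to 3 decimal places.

Since the density peak of Beta(α,β) is at (α−1)/(α+β−2),
α = 1 + 0.65(26.2−2) = 16.730 and β = 26.2 − 16.730 = 9.470.

α = 16.730, β = 9.470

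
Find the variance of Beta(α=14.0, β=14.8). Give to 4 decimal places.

α+β = 28.8 and αβ = 207.20, so Var = αβ/[(α+β)²(α+β+1)] = 207.20/24717.312 = 0.0084.

0.0084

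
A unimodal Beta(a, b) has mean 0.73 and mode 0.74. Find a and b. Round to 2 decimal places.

Let s = a+b. Mean gives a = μs = 0.73s; mode gives (a−1)/(s−2) = 0.74.
Substituting: 0.73s − 1 = 0.74(s−2) = 0.74s − 1.48, so -0.01s = -0.48 and s = 48.0000.
Then a = 0.73×48.0000 = 35.04 and b = s−a = 12.96.

a = 35.04, b = 12.96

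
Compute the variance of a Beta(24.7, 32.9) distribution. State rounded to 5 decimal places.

0.00418

μ = 24.7/57.6 = 0.428819; Var = μ(1−μ)/(α+β+1) = 0.2449333/58.6 = 0.00418.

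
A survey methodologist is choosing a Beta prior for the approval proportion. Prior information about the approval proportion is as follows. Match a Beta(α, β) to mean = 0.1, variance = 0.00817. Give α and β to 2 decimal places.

α = 1.00, β = 9.01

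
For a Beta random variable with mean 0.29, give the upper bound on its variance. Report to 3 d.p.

Var = μ(1−μ)/(α+β+1), which approaches μ(1−μ) as α+β → 0.
So the supremum is μ(1−μ) = 0.29×0.71 = 0.206.

0.206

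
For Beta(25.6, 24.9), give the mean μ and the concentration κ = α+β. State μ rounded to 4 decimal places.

κ = α+β = 25.6+24.9 = 50.5; μ = α/κ = 25.6/50.5 = 0.5069.

μ = 0.5069, κ = 50.5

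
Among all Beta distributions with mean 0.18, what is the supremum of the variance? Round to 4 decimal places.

Var = μ(1−μ)/(α+β+1), which approaches μ(1−μ) as α+β → 0.
So the supremum is μ(1−μ) = 0.18×0.82 = 0.1476.

0.1476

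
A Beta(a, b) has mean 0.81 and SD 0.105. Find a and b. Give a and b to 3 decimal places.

a = 10.497, b = 2.462

Variance = 0.105² = 0.011025. The moment-matching identity a+b = μ(1−μ)/Var − 1 gives
a+b = 0.1539/0.011025 − 1 = 12.9592, so a = μ·12.9592 = 10.497 and b = (1−μ)·12.9592 = 2.462.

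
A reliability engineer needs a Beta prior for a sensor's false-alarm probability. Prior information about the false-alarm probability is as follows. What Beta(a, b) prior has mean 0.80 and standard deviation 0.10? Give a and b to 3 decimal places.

First σ² = 0.0100. Setting a = μn, b = (1−μ)n with n = a+b,
μ(1−μ)/(n+1) = 0.0100 ⇒ n+1 = 0.1600/0.0100 = 16.0000 ⇒ n = 15.0000.
Hence a = 0.80×15.0000 = 12.000, b = 0.20×15.0000 = 3.000.

a = 12.000, b = 3.000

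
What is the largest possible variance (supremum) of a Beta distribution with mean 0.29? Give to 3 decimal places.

0.206

Var = μ(1−μ)/(α+β+1), which approaches μ(1−μ) as α+β → 0.
So the supremum is μ(1−μ) = 0.29×0.71 = 0.206.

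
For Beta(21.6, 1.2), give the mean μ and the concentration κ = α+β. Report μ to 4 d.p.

κ = α+β = 21.6+1.2 = 22.8; μ = α/κ = 21.6/22.8 = 0.9474.

μ = 0.9474, κ = 22.8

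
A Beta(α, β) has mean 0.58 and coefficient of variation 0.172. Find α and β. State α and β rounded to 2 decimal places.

α = 13.62, β = 9.86

σ = CV·μ = 0.172×0.58 = 0.09976, so σ² = 0.009952.
s+1 = μ(1−μ)/σ² = 0.2436/0.009952 = 24.4774, so s = α+β = 23.4774.
α = μs = 13.62, β = (1−μ)s = 9.86.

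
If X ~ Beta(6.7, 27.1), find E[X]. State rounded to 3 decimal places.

0.198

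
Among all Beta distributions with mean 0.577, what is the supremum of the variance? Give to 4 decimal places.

For fixed mean μ the Beta variance is μ(1−μ)/(α+β+1), increasing as α+β decreases.
Its least upper bound (not attained) is μ(1−μ) = 0.577·0.423 = 0.2441.

0.2441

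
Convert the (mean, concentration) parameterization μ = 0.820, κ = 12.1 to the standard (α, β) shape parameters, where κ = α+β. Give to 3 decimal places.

α = 9.922, β = 2.178

Split κ in proportion μ : (1−μ): α = 0.820·12.1 = 9.922, β = 12.1 − 9.922 = 2.178.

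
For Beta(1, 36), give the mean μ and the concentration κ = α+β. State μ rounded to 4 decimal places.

κ = α+β = 1+36 = 37; μ = α/κ = 1/37 = 0.0270.

μ = 0.0270, κ = 37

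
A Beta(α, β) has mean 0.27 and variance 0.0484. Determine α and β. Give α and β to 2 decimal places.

By moment matching, α+β = μ(1−μ)/σ² − 1 = (0.27·0.73)/0.0484 − 1 = 4.0723 − 1 = 3.0723.
Since α/(α+β) = μ, α = 0.27·3.0723 = 0.83 and β = 0.73·3.0723 = 2.24.

α = 0.83, β = 2.24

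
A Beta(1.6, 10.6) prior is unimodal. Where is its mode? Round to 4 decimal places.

0.0588

The density x^(α−1)(1−x)^(β−1) is maximised at (α−1)/(α+β−2) = 0.6/10.2 = 0.0588.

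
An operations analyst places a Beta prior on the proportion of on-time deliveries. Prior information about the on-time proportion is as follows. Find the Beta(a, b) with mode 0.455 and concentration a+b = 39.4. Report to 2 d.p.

For a,b>1 the mode is (a−1)/(a+b−2), so a = mode·(κ−2)+1 = 0.455×37.4+1 = 18.02.
And b = (1−mode)·(κ−2)+1 = 0.545×37.4+1 = 21.38.

a = 18.02, b = 21.38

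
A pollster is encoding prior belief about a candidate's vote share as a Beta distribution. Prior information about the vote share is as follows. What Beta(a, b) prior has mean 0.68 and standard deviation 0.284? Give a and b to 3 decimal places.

a = 1.155, b = 0.543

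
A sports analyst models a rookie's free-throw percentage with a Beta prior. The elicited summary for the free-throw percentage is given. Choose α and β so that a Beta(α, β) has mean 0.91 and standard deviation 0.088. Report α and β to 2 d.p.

α = 8.71, β = 0.86

σ² = 0.088² = 0.007744.
With s = α+β, Var = μ(1−μ)/(s+1), so s+1 = (0.91×0.09)/0.007744 = 10.5759 and s = 9.5759.
α = μs = 8.71, β = (1−μ)s = 0.86.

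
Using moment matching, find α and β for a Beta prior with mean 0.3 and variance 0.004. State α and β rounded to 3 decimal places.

α = 15.450, β = 36.050

Let s = α+β. The Beta variance is μ(1−μ)/(s+1).
So s+1 = μ(1−μ)/σ² = (0.3×0.7)/0.004 = 0.21/0.004 = 52.5000, giving s = 51.5000.
Then α = μs = 0.3×51.5000 = 15.450 and β = (1−μ)s = 0.7×51.5000 = 36.050.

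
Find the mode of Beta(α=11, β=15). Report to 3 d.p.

0.417

The density x^(α−1)(1−x)^(β−1) is maximised at (α−1)/(α+β−2) = 10/24 = 0.417.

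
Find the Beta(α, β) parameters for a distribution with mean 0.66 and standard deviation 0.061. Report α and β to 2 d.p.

α = 39.14, β = 20.16

Variance = 0.061² = 0.003721. The moment-matching identity α+β = μ(1−μ)/Var − 1 gives
α+β = 0.2244/0.003721 − 1 = 59.3064, so α = μ·59.3064 = 39.14 and β = (1−μ)·59.3064 = 20.16.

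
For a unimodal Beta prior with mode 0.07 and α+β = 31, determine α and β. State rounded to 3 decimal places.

α = 3.030, β = 27.970

For α,β>1 the mode is (α−1)/(α+β−2), so α = mode·(κ−2)+1 = 0.07×29+1 = 3.030.
And β = (1−mode)·(κ−2)+1 = 0.93×29+1 = 27.970.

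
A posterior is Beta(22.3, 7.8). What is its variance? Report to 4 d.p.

μ = 22.3/30.1 = 0.740864; Var = μ(1−μ)/(α+β+1) = 0.1919846/31.1 = 0.0062.

0.0062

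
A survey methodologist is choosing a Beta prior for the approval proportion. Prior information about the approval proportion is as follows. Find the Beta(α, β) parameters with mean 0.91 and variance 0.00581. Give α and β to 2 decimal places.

α = 11.92, β = 1.18

Let s = α+β. The Beta variance is μ(1−μ)/(s+1).
So s+1 = μ(1−μ)/σ² = (0.91×0.09)/0.00581 = 0.0819/0.00581 = 14.0964, giving s = 13.0964.
Then α = μs = 0.91×13.0964 = 11.92 and β = (1−μ)s = 0.09×13.0964 = 1.18.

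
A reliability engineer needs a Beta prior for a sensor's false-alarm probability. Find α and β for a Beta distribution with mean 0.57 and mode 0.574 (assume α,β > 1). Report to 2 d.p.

α = 21.09, β = 15.91

Let s = α+β. Mean gives α = μs = 0.57s; mode gives (α−1)/(s−2) = 0.574.
Substituting: 0.57s − 1 = 0.574(s−2) = 0.574s − 1.148, so -0.004s = -0.148 and s = 37.0000.
Then α = 0.57×37.0000 = 21.09 and β = s−α = 15.91.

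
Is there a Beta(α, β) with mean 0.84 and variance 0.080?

For any Beta, Var(X) < E[X]·(1−E[X]).
Here μ(1−μ) = 0.84×0.16 = 0.1344, and 0.080 < 0.1344.

Yes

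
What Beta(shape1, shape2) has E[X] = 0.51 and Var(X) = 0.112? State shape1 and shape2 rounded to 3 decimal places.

By moment matching, shape1+shape2 = μ(1−μ)/σ² − 1 = (0.51·0.49)/0.112 − 1 = 2.2313 − 1 = 1.2313.
Since shape1/(shape1+shape2) = μ, shape1 = 0.51·1.2313 = 0.628 and shape2 = 0.49·1.2313 = 0.603.

shape1 = 0.628, shape2 = 0.603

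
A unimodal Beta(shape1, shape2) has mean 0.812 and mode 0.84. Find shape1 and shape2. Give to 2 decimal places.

shape1 = 19.72, shape2 = 4.57

With s = shape1+shape2: μ = shape1/s and mode = (shape1−1)/(s−2). Eliminating shape1 = μs,
μs − 1 = m(s−2) ⇒ s(μ−m) = 1−2m ⇒ s = -0.68/-0.028 = 24.2857.
So shape1 = μs = 19.72, shape2 = (1−μ)s = 4.57.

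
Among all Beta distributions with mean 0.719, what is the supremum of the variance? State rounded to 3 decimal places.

0.202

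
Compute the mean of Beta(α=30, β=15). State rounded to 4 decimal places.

E[X] = α/(α+β) = 30/45 = 0.6667.

0.6667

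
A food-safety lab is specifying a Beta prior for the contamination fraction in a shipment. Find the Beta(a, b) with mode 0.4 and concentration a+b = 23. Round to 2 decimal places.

Since the density peak of Beta(a,b) is at (a−1)/(a+b−2),
a = 1 + 0.4(23−2) = 9.40 and b = 23 − 9.40 = 13.60.

a = 9.40, b = 13.60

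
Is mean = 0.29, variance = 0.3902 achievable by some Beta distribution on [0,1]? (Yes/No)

For any Beta, Var(X) < E[X]·(1−E[X]).
Here μ(1−μ) = 0.29×0.71 = 0.2059, and 0.3902 ≥ 0.2059.

No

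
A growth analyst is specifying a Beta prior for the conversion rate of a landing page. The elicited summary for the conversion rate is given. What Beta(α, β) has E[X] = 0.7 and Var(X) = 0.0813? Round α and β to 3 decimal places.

Write ν = α+β; then α = μν and Var = μ(1−μ)/(ν+1).
ν = μ(1−μ)/Var − 1 = 0.21/0.0813 − 1 = 1.5830.
α = 0.7·1.5830 = 1.108, β = 0.3·1.5830 = 0.475.

α = 1.108, β = 0.475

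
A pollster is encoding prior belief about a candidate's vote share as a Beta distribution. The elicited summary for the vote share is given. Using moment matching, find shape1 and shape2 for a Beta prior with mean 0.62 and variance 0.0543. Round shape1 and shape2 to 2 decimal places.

By moment matching, shape1+shape2 = μ(1−μ)/σ² − 1 = (0.62·0.38)/0.0543 − 1 = 4.3389 − 1 = 3.3389.
Since shape1/(shape1+shape2) = μ, shape1 = 0.62·3.3389 = 2.07 and shape2 = 0.38·3.3389 = 1.27.

shape1 = 2.07, shape2 = 1.27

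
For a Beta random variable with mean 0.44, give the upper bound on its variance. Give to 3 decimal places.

0.246

Var = μ(1−μ)/(α+β+1), which approaches μ(1−μ) as α+β → 0.
So the supremum is μ(1−μ) = 0.44×0.56 = 0.246.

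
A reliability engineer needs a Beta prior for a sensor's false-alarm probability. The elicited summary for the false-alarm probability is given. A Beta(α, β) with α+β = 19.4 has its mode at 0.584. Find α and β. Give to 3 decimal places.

α = 11.162, β = 8.238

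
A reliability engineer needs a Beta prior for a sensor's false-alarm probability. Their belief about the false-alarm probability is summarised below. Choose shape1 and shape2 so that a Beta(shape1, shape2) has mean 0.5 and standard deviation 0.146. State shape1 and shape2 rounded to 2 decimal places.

shape1 = 5.36, shape2 = 5.36

First σ² = 0.021316. Setting shape1 = μn, shape2 = (1−μ)n with n = shape1+shape2,
μ(1−μ)/(n+1) = 0.021316 ⇒ n+1 = 0.25/0.021316 = 11.7283 ⇒ n = 10.7283.
Hence shape1 = 0.5×10.7283 = 5.36, shape2 = 0.5×10.7283 = 5.36.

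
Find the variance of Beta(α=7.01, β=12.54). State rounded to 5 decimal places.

0.01119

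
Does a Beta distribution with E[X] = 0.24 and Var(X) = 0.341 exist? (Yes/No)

For any Beta, Var(X) < E[X]·(1−E[X]).
Here μ(1−μ) = 0.24×0.76 = 0.1824, and 0.341 ≥ 0.1824.

No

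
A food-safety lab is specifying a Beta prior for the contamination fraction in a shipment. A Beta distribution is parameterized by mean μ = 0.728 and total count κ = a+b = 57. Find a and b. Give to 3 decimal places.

a = 41.496, b = 15.504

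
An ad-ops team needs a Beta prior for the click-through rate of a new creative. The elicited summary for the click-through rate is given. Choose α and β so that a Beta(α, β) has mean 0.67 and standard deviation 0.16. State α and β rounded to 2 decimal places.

α = 5.12, β = 2.52

Variance = 0.16² = 0.0256. The moment-matching identity α+β = μ(1−μ)/Var − 1 gives
α+β = 0.2211/0.0256 − 1 = 7.6367, so α = μ·7.6367 = 5.12 and β = (1−μ)·7.6367 = 2.52.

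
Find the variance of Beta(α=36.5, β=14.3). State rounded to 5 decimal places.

0.00390

μ = 36.5/50.8 = 0.718504; Var = μ(1−μ)/(α+β+1) = 0.2022560/51.8 = 0.00390.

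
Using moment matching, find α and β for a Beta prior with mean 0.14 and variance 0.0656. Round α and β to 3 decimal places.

Let s = α+β. The Beta variance is μ(1−μ)/(s+1).
So s+1 = μ(1−μ)/σ² = (0.14×0.86)/0.0656 = 0.1204/0.0656 = 1.8354, giving s = 0.8354.
Then α = μs = 0.14×0.8354 = 0.117 and β = (1−μ)s = 0.86×0.8354 = 0.718.

α = 0.117, β = 0.718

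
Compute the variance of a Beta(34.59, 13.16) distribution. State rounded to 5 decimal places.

μ = 34.59/47.75 = 0.724398; Var = μ(1−μ)/(α+β+1) = 0.1996456/48.75 = 0.00410.

0.00410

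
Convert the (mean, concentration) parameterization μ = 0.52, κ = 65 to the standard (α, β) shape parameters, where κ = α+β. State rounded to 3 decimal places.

α = 33.800, β = 31.200

α = μκ = 0.52×65 = 33.800 and β = (1−μ)κ = 0.48×65 = 31.200.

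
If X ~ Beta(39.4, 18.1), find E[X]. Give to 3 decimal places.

0.685

E[X] = α/(α+β) = 39.4/57.5 = 0.685.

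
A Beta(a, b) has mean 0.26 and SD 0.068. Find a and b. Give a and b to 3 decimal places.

a = 10.558, b = 30.051

First σ² = 0.004624. Setting a = μn, b = (1−μ)n with n = a+b,
μ(1−μ)/(n+1) = 0.004624 ⇒ n+1 = 0.1924/0.004624 = 41.6090 ⇒ n = 40.6090.
Hence a = 0.26×40.6090 = 10.558, b = 0.74×40.6090 = 30.051.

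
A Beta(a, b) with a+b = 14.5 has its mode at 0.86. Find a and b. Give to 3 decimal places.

a = 11.750, b = 2.750

Since the density peak of Beta(a,b) is at (a−1)/(a+b−2),
a = 1 + 0.86(14.5−2) = 11.750 and b = 14.5 − 11.750 = 2.750.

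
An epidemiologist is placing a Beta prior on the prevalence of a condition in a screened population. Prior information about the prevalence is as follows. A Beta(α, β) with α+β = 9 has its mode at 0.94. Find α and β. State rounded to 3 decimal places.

Mode = (α−1)/(κ−2) with κ = α+β, so α−1 = 0.94·7 = 6.580.
α = 7.580; β = κ − α = 1.420.

α = 7.580, β = 1.420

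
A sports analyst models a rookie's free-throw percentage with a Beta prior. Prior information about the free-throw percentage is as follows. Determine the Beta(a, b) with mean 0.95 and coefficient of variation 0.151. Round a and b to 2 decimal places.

Var = (CV·μ)² = (0.151×0.95)² = 0.020578.
a+b = μ(1−μ)/Var − 1 = 0.0475/0.020578 − 1 = 1.3083.
Thus a = 0.95·1.3083 = 1.24 and b = 0.05·1.3083 = 0.07.

a = 1.24, b = 0.07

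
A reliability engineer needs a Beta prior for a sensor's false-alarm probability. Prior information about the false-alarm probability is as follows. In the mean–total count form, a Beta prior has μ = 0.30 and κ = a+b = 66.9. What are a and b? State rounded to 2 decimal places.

a = μκ = 0.30×66.9 = 20.07 and b = (1−μ)κ = 0.70×66.9 = 46.83.

a = 20.07, b = 46.83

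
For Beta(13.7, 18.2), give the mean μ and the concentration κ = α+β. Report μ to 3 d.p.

μ = 0.429, κ = 31.9

κ = α+β = 13.7+18.2 = 31.9; μ = α/κ = 13.7/31.9 = 0.429.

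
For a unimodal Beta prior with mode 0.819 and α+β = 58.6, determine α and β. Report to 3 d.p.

Mode = (α−1)/(κ−2) with κ = α+β, so α−1 = 0.819·56.6 = 46.355.
α = 47.355; β = κ − α = 11.245.

α = 47.355, β = 11.245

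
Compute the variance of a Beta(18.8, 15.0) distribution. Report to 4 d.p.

Var = αβ/[(α+β)²(α+β+1)] = (18.8×15.0)/(33.8²×34.8) = 282.00/39756.912 = 0.0071.

0.0071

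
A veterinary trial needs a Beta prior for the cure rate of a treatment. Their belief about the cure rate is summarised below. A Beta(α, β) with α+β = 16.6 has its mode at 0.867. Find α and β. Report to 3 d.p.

α = 13.658, β = 2.942

Since the density peak of Beta(α,β) is at (α−1)/(α+β−2),
α = 1 + 0.867(16.6−2) = 13.658 and β = 16.6 − 13.658 = 2.942.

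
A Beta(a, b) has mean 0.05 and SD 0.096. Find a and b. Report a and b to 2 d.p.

Variance = 0.096² = 0.009216. The moment-matching identity a+b = μ(1−μ)/Var − 1 gives
a+b = 0.0475/0.009216 − 1 = 4.1541, so a = μ·4.1541 = 0.21 and b = (1−μ)·4.1541 = 3.95.

a = 0.21, b = 3.95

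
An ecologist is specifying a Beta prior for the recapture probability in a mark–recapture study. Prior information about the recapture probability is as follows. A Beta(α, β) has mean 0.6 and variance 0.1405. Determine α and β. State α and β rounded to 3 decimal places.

Let s = α+β. The Beta variance is μ(1−μ)/(s+1).
So s+1 = μ(1−μ)/σ² = (0.6×0.4)/0.1405 = 0.24/0.1405 = 1.7082, giving s = 0.7082.
Then α = μs = 0.6×0.7082 = 0.425 and β = (1−μ)s = 0.4×0.7082 = 0.283.

α = 0.425, β = 0.283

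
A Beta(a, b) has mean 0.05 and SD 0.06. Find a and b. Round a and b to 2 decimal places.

a = 0.61, b = 11.58

First σ² = 0.0036. Setting a = μn, b = (1−μ)n with n = a+b,
μ(1−μ)/(n+1) = 0.0036 ⇒ n+1 = 0.0475/0.0036 = 13.1944 ⇒ n = 12.1944.
Hence a = 0.05×12.1944 = 0.61, b = 0.95×12.1944 = 11.58.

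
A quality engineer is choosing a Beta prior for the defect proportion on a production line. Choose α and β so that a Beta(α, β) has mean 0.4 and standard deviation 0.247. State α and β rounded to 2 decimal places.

Variance = 0.247² = 0.061009. The moment-matching identity α+β = μ(1−μ)/Var − 1 gives
α+β = 0.24/0.061009 − 1 = 2.9338, so α = μ·2.9338 = 1.17 and β = (1−μ)·2.9338 = 1.76.

α = 1.17, β = 1.76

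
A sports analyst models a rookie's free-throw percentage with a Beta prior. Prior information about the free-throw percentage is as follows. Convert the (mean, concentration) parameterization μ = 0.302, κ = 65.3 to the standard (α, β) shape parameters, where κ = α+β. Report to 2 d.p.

α = μκ = 0.302×65.3 = 19.72 and β = (1−μ)κ = 0.698×65.3 = 45.58.

α = 19.72, β = 45.58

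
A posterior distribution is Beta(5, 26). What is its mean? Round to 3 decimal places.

E[X] = α/(α+β) = 5/31 = 0.161.

0.161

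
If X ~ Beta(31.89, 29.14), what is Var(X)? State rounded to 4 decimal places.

0.0040

μ = 31.89/61.03 = 0.522530; Var = μ(1−μ)/(α+β+1) = 0.2494924/62.03 = 0.0040.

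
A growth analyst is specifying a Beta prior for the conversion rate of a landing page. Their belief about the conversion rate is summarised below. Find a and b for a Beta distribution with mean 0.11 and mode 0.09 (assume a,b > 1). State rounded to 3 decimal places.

With s = a+b: μ = a/s and mode = (a−1)/(s−2). Eliminating a = μs,
μs − 1 = m(s−2) ⇒ s(μ−m) = 1−2m ⇒ s = 0.82/0.02 = 41.0000.
So a = μs = 4.510, b = (1−μ)s = 36.490.

a = 4.510, b = 36.490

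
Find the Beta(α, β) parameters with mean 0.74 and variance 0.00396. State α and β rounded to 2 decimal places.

By moment matching, α+β = μ(1−μ)/σ² − 1 = (0.74·0.26)/0.00396 − 1 = 48.5859 − 1 = 47.5859.
Since α/(α+β) = μ, α = 0.74·47.5859 = 35.21 and β = 0.26·47.5859 = 12.37.

α = 35.21, β = 12.37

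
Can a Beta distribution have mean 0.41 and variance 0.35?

The Beta variance bound is σ² < μ(1−μ).
Here μ(1−μ) = 0.41×0.59 = 0.2419, and 0.35 ≥ 0.2419.

No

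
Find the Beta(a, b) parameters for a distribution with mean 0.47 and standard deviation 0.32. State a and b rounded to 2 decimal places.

a = 0.67, b = 0.76

Variance = 0.32² = 0.1024. The moment-matching identity a+b = μ(1−μ)/Var − 1 gives
a+b = 0.2491/0.1024 − 1 = 1.4326, so a = μ·1.4326 = 0.67 and b = (1−μ)·1.4326 = 0.76.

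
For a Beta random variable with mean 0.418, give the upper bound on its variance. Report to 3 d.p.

For fixed mean μ the Beta variance is μ(1−μ)/(α+β+1), increasing as α+β decreases.
Its least upper bound (not attained) is μ(1−μ) = 0.418·0.582 = 0.243.

0.243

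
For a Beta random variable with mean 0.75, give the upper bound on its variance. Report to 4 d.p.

0.1875

For fixed mean μ the Beta variance is μ(1−μ)/(α+β+1), increasing as α+β decreases.
Its least upper bound (not attained) is μ(1−μ) = 0.75·0.25 = 0.1875.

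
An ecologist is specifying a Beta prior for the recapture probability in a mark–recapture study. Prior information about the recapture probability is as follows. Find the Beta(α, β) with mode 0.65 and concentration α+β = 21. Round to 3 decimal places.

α = 13.350, β = 7.650

Mode = (α−1)/(κ−2) with κ = α+β, so α−1 = 0.65·19 = 12.350.
α = 13.350; β = κ − α = 7.650.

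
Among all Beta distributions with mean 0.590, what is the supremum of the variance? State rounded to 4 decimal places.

0.2419

For fixed mean μ the Beta variance is μ(1−μ)/(α+β+1), increasing as α+β decreases.
Its least upper bound (not attained) is μ(1−μ) = 0.590·0.410 = 0.2419.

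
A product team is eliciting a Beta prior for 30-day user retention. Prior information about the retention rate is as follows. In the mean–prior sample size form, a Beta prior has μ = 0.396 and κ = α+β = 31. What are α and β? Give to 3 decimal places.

α = μκ = 0.396×31 = 12.276 and β = (1−μ)κ = 0.604×31 = 18.724.

α = 12.276, β = 18.724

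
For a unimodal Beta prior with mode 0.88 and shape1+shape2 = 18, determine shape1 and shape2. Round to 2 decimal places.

shape1 = 15.08, shape2 = 2.92

For shape1,shape2>1 the mode is (shape1−1)/(shape1+shape2−2), so shape1 = mode·(κ−2)+1 = 0.88×16+1 = 15.08.
And shape2 = (1−mode)·(κ−2)+1 = 0.12×16+1 = 2.92.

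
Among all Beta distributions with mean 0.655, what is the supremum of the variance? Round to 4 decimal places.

0.2260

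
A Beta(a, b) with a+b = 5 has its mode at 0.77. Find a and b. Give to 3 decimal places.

a = 3.310, b = 1.690

Since the density peak of Beta(a,b) is at (a−1)/(a+b−2),
a = 1 + 0.77(5−2) = 3.310 and b = 5 − 3.310 = 1.690.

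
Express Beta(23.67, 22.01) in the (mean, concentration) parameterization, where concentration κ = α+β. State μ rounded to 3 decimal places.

μ = 0.518, κ = 45.68

κ = α+β = 23.67+22.01 = 45.68; μ = α/κ = 23.67/45.68 = 0.518.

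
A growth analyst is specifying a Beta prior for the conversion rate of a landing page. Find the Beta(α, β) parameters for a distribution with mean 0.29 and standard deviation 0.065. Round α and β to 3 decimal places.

α = 13.843, β = 33.891

Variance = 0.065² = 0.004225. The moment-matching identity α+β = μ(1−μ)/Var − 1 gives
α+β = 0.2059/0.004225 − 1 = 47.7337, so α = μ·47.7337 = 13.843 and β = (1−μ)·47.7337 = 33.891.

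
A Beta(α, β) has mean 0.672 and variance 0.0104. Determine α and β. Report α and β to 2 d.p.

α = 13.57, β = 6.62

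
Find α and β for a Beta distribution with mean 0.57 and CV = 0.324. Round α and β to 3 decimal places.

α = 3.526, β = 2.660

σ = CV·μ = 0.324×0.57 = 0.18468, so σ² = 0.034107.
s+1 = μ(1−μ)/σ² = 0.2451/0.034107 = 7.1863, so s = α+β = 6.1863.
α = μs = 3.526, β = (1−μ)s = 2.660.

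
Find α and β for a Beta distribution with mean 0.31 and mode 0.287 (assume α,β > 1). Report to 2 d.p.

With s = α+β: μ = α/s and mode = (α−1)/(s−2). Eliminating α = μs,
μs − 1 = m(s−2) ⇒ s(μ−m) = 1−2m ⇒ s = 0.426/0.023 = 18.5217.
So α = μs = 5.74, β = (1−μ)s = 12.78.

α = 5.74, β = 12.78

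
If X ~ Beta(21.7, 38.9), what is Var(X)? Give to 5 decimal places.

μ = 21.7/60.6 = 0.358086; Var = μ(1−μ)/(α+β+1) = 0.2298604/61.6 = 0.00373.

0.00373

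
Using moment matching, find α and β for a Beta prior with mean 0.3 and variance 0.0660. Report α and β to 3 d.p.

By moment matching, α+β = μ(1−μ)/σ² − 1 = (0.3·0.7)/0.0660 − 1 = 3.1818 − 1 = 2.1818.
Since α/(α+β) = μ, α = 0.3·2.1818 = 0.655 and β = 0.7·2.1818 = 1.527.

α = 0.655, β = 1.527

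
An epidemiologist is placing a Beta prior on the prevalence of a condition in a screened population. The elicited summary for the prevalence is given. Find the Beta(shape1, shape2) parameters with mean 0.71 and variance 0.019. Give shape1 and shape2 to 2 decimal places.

shape1 = 6.98, shape2 = 2.85

Write ν = shape1+shape2; then shape1 = μν and Var = μ(1−μ)/(ν+1).
ν = μ(1−μ)/Var − 1 = 0.2059/0.019 − 1 = 9.8368.
shape1 = 0.71·9.8368 = 6.98, shape2 = 0.29·9.8368 = 2.85.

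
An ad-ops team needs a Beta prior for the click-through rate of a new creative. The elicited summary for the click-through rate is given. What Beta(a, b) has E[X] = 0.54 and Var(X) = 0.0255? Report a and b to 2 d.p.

By moment matching, a+b = μ(1−μ)/σ² − 1 = (0.54·0.46)/0.0255 − 1 = 9.7412 − 1 = 8.7412.
Since a/(a+b) = μ, a = 0.54·8.7412 = 4.72 and b = 0.46·8.7412 = 4.02.

a = 4.72, b = 4.02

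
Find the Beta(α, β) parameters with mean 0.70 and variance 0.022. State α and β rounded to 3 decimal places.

Write ν = α+β; then α = μν and Var = μ(1−μ)/(ν+1).
ν = μ(1−μ)/Var − 1 = 0.2100/0.022 − 1 = 8.5455.
α = 0.70·8.5455 = 5.982, β = 0.30·8.5455 = 2.564.

α = 5.982, β = 2.564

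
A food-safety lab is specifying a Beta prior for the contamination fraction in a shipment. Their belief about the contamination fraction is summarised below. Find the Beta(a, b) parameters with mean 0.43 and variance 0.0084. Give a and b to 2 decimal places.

By moment matching, a+b = μ(1−μ)/σ² − 1 = (0.43·0.57)/0.0084 − 1 = 29.1786 − 1 = 28.1786.
Since a/(a+b) = μ, a = 0.43·28.1786 = 12.12 and b = 0.57·28.1786 = 16.06.

a = 12.12, b = 16.06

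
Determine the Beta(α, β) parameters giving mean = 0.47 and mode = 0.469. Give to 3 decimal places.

Let s = α+β. Mean gives α = μs = 0.47s; mode gives (α−1)/(s−2) = 0.469.
Substituting: 0.47s − 1 = 0.469(s−2) = 0.469s − 0.938, so 0.001s = 0.062 and s = 62.0000.
Then α = 0.47×62.0000 = 29.140 and β = s−α = 32.860.

α = 29.140, β = 32.860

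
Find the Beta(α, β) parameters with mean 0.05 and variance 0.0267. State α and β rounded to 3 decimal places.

Write ν = α+β; then α = μν and Var = μ(1−μ)/(ν+1).
ν = μ(1−μ)/Var − 1 = 0.0475/0.0267 − 1 = 0.7790.
α = 0.05·0.7790 = 0.039, β = 0.95·0.7790 = 0.740.

α = 0.039, β = 0.740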